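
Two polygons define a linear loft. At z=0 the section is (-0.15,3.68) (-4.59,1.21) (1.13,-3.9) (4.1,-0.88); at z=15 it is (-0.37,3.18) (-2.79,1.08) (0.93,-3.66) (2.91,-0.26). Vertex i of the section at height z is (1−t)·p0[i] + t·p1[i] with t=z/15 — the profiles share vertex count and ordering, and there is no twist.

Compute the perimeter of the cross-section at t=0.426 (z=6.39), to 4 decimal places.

Perimeter at t=0.426: 20.8850

Cross-section at t=0.426: each vertex is (1-t)·p0[i] + t·p1[i].
  v1: (1-0.426)·(-0.15,3.68) + 0.426·(-0.37,3.18) = (-0.2437,3.4670)
  v2: (1-0.426)·(-4.59,1.21) + 0.426·(-2.79,1.08) = (-3.8232,1.1546)
  v3: (1-0.426)·(1.13,-3.9) + 0.426·(0.93,-3.66) = (1.0448,-3.7978)
  v4: (1-0.426)·(4.1,-0.88) + 0.426·(2.91,-0.26) = (3.5931,-0.6159)
Perimeter = Σ |v_{i+1} − v_i|:
  edge 1→2: √(-3.5795² + -2.3124²) = 4.2614 (running 4.2614)
  edge 2→3: √(4.8680² + -4.9524²) = 6.9443 (running 11.2057)
  edge 3→4: √(2.5483² + 3.1819²) = 4.0765 (running 15.2823)
  edge 4→1: √(-3.8368² + 4.0829²) = 5.6027 (running 20.8850)
Perimeter = 20.8850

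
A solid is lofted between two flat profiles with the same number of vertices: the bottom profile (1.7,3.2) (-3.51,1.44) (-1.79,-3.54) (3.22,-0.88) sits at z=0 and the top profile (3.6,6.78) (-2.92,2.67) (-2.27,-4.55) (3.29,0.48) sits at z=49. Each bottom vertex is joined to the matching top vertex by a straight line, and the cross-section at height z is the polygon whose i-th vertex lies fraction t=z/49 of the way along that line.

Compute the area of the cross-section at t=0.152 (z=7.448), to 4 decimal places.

Area at t=0.152: 29.1638

Cross-section at t=0.152: each vertex is (1-t)·p0[i] + t·p1[i].
  v1: (1-0.152)·(1.7,3.2) + 0.152·(3.6,6.78) = (1.9888,3.7442)
  v2: (1-0.152)·(-3.51,1.44) + 0.152·(-2.92,2.67) = (-3.4203,1.6270)
  v3: (1-0.152)·(-1.79,-3.54) + 0.152·(-2.27,-4.55) = (-1.8630,-3.6935)
  v4: (1-0.152)·(3.22,-0.88) + 0.152·(3.29,0.48) = (3.2306,-0.6733)
Shoelace sum Σ(x_i·y_{i+1} − x_{i+1}·y_i):
  i=1: 1.9888·1.6270 − -3.4203·3.7442 = +16.0419 (running +16.0419)
  i=2: -3.4203·-3.6935 − -1.8630·1.6270 = +15.6640 (running +31.7059)
  i=3: -1.8630·-0.6733 − 3.2306·-3.6935 = +13.1867 (running +44.8926)
  i=4: 3.2306·3.7442 − 1.9888·-0.6733 = +13.4351 (running +58.3277)
Area = |Σ|/2 = |58.3277|/2 = 29.1638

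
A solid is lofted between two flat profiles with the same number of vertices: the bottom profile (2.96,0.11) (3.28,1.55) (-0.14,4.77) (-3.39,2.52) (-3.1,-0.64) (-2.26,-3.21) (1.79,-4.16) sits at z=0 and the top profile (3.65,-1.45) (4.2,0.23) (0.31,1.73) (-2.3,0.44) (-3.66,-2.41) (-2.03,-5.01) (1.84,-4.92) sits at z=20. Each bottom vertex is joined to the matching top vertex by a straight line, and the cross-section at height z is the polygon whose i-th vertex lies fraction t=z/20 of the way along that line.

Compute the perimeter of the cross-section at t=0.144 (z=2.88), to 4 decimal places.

Cross-section at t=0.144: each vertex is (1-t)·p0[i] + t·p1[i].
  v1: (1-0.144)·(2.96,0.11) + 0.144·(3.65,-1.45) = (3.0594,-0.1146)
  v2: (1-0.144)·(3.28,1.55) + 0.144·(4.2,0.23) = (3.4125,1.3599)
  v3: (1-0.144)·(-0.14,4.77) + 0.144·(0.31,1.73) = (-0.0752,4.3322)
  v4: (1-0.144)·(-3.39,2.52) + 0.144·(-2.3,0.44) = (-3.2330,2.2205)
  v5: (1-0.144)·(-3.1,-0.64) + 0.144·(-3.66,-2.41) = (-3.1806,-0.8949)
  v6: (1-0.144)·(-2.26,-3.21) + 0.144·(-2.03,-5.01) = (-2.2269,-3.4692)
  v7: (1-0.144)·(1.79,-4.16) + 0.144·(1.84,-4.92) = (1.7972,-4.2694)
Perimeter = Σ |v_{i+1} − v_i|:
  edge 1→2: √(0.3531² + 1.4746²) = 1.5163 (running 1.5163)
  edge 2→3: √(-3.4877² + 2.9723²) = 4.5824 (running 6.0987)
  edge 3→4: √(-3.1578² + -2.1118²) = 3.7989 (running 9.8976)
  edge 4→5: √(0.0524² + -3.1154²) = 3.1158 (running 13.0134)
  edge 5→6: √(0.9538² + -2.5743²) = 2.7453 (running 15.7587)
  edge 6→7: √(4.0241² + -0.8002²) = 4.1029 (running 19.8616)
  edge 7→1: √(1.2622² + 4.1548²) = 4.3423 (running 24.2038)
Perimeter = 24.2038

Perimeter at t=0.144: 24.2038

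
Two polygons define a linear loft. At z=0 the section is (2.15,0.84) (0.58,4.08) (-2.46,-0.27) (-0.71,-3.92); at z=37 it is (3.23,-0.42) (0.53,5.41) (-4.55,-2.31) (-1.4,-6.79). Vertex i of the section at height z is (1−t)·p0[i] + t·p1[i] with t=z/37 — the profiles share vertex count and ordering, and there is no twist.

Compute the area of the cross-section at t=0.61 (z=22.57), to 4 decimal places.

Area at t=0.61: 33.2249

Cross-section at t=0.61: each vertex is (1-t)·p0[i] + t·p1[i].
  v1: (1-0.61)·(2.15,0.84) + 0.61·(3.23,-0.42) = (2.8088,0.0714)
  v2: (1-0.61)·(0.58,4.08) + 0.61·(0.53,5.41) = (0.5495,4.8913)
  v3: (1-0.61)·(-2.46,-0.27) + 0.61·(-4.55,-2.31) = (-3.7349,-1.5144)
  v4: (1-0.61)·(-0.71,-3.92) + 0.61·(-1.4,-6.79) = (-1.1309,-5.6707)
Shoelace sum Σ(x_i·y_{i+1} − x_{i+1}·y_i):
  i=1: 2.8088·4.8913 − 0.5495·0.0714 = +13.6994 (running +13.6994)
  i=2: 0.5495·-1.5144 − -3.7349·4.8913 = +17.4364 (running +31.1358)
  i=3: -3.7349·-5.6707 − -1.1309·-1.5144 = +19.4669 (running +50.6027)
  i=4: -1.1309·0.0714 − 2.8088·-5.6707 = +15.8471 (running +66.4498)
Area = |Σ|/2 = |66.4498|/2 = 33.2249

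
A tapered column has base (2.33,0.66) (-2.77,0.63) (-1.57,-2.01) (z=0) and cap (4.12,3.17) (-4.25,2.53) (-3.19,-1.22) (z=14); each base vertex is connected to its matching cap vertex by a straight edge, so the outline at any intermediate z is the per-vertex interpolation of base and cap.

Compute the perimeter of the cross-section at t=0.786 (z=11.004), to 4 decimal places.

Perimeter at t=0.786: 19.0769

Cross-section at t=0.786: each vertex is (1-t)·p0[i] + t·p1[i].
  v1: (1-0.786)·(2.33,0.66) + 0.786·(4.12,3.17) = (3.7369,2.6329)
  v2: (1-0.786)·(-2.77,0.63) + 0.786·(-4.25,2.53) = (-3.9333,2.1234)
  v3: (1-0.786)·(-1.57,-2.01) + 0.786·(-3.19,-1.22) = (-2.8433,-1.3891)
Perimeter = Σ |v_{i+1} − v_i|:
  edge 1→2: √(-7.6702² + -0.5095²) = 7.6871 (running 7.6871)
  edge 2→3: √(1.0900² + -3.5125²) = 3.6777 (running 11.3648)
  edge 3→1: √(6.5803² + 4.0219²) = 7.7120 (running 19.0769)
Perimeter = 19.0769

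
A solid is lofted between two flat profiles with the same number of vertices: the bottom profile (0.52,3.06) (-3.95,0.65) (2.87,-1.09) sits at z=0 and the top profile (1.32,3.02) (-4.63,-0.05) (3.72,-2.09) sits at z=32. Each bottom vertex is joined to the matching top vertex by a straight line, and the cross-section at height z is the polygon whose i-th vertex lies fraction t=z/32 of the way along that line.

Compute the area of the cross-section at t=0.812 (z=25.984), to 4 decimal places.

Area at t=0.812: 17.5008

Cross-section at t=0.812: each vertex is (1-t)·p0[i] + t·p1[i].
  v1: (1-0.812)·(0.52,3.06) + 0.812·(1.32,3.02) = (1.1696,3.0275)
  v2: (1-0.812)·(-3.95,0.65) + 0.812·(-4.63,-0.05) = (-4.5022,0.0816)
  v3: (1-0.812)·(2.87,-1.09) + 0.812·(3.72,-2.09) = (3.5602,-1.9020)
Shoelace sum Σ(x_i·y_{i+1} − x_{i+1}·y_i):
  i=1: 1.1696·0.0816 − -4.5022·3.0275 = +13.7258 (running +13.7258)
  i=2: -4.5022·-1.9020 − 3.5602·0.0816 = +8.2726 (running +21.9984)
  i=3: 3.5602·3.0275 − 1.1696·-1.9020 = +13.0032 (running +35.0016)
Area = |Σ|/2 = |35.0016|/2 = 17.5008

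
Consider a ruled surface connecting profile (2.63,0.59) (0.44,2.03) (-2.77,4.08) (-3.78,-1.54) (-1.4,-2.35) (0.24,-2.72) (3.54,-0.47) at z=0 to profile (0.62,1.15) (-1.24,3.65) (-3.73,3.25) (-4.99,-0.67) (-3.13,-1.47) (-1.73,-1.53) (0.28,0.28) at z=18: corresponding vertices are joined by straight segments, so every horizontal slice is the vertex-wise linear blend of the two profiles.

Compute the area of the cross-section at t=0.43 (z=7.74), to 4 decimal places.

Area at t=0.43: 24.3808

Cross-section at t=0.43: each vertex is (1-t)·p0[i] + t·p1[i].
  v1: (1-0.43)·(2.63,0.59) + 0.43·(0.62,1.15) = (1.7657,0.8308)
  v2: (1-0.43)·(0.44,2.03) + 0.43·(-1.24,3.65) = (-0.2824,2.7266)
  v3: (1-0.43)·(-2.77,4.08) + 0.43·(-3.73,3.25) = (-3.1828,3.7231)
  v4: (1-0.43)·(-3.78,-1.54) + 0.43·(-4.99,-0.67) = (-4.3003,-1.1659)
  v5: (1-0.43)·(-1.4,-2.35) + 0.43·(-3.13,-1.47) = (-2.1439,-1.9716)
  v6: (1-0.43)·(0.24,-2.72) + 0.43·(-1.73,-1.53) = (-0.6071,-2.2083)
  v7: (1-0.43)·(3.54,-0.47) + 0.43·(0.28,0.28) = (2.1382,-0.1475)
Shoelace sum Σ(x_i·y_{i+1} − x_{i+1}·y_i):
  i=1: 1.7657·2.7266 − -0.2824·0.8308 = +5.0490 (running +5.0490)
  i=2: -0.2824·3.7231 − -3.1828·2.7266 = +7.6268 (running +12.6758)
  i=3: -3.1828·-1.1659 − -4.3003·3.7231 = +19.7213 (running +32.3971)
  i=4: -4.3003·-1.9716 − -2.1439·-1.1659 = +5.9789 (running +38.3760)
  i=5: -2.1439·-2.2083 − -0.6071·-1.9716 = +3.5374 (running +41.9134)
  i=6: -0.6071·-0.1475 − 2.1382·-2.2083 = +4.8113 (running +46.7247)
  i=7: 2.1382·0.8308 − 1.7657·-0.1475 = +2.0369 (running +48.7616)
Area = |Σ|/2 = |48.7616|/2 = 24.3808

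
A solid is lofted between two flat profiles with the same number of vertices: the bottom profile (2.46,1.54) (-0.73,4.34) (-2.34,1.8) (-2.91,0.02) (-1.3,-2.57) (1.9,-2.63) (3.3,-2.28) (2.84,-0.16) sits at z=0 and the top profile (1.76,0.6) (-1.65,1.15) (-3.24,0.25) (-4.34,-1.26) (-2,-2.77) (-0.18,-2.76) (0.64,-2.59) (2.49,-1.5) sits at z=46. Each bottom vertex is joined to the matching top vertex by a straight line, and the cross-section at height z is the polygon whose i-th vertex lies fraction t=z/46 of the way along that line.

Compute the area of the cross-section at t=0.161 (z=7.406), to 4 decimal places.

Area at t=0.161: 26.7629

Cross-section at t=0.161: each vertex is (1-t)·p0[i] + t·p1[i].
  v1: (1-0.161)·(2.46,1.54) + 0.161·(1.76,0.6) = (2.3473,1.3887)
  v2: (1-0.161)·(-0.73,4.34) + 0.161·(-1.65,1.15) = (-0.8781,3.8264)
  v3: (1-0.161)·(-2.34,1.8) + 0.161·(-3.24,0.25) = (-2.4849,1.5504)
  v4: (1-0.161)·(-2.91,0.02) + 0.161·(-4.34,-1.26) = (-3.1402,-0.1861)
  v5: (1-0.161)·(-1.3,-2.57) + 0.161·(-2,-2.77) = (-1.4127,-2.6022)
  v6: (1-0.161)·(1.9,-2.63) + 0.161·(-0.18,-2.76) = (1.5651,-2.6509)
  v7: (1-0.161)·(3.3,-2.28) + 0.161·(0.64,-2.59) = (2.8717,-2.3299)
  v8: (1-0.161)·(2.84,-0.16) + 0.161·(2.49,-1.5) = (2.7836,-0.3757)
Shoelace sum Σ(x_i·y_{i+1} − x_{i+1}·y_i):
  i=1: 2.3473·3.8264 − -0.8781·1.3887 = +10.2011 (running +10.2011)
  i=2: -0.8781·1.5504 − -2.4849·3.8264 = +8.1468 (running +18.3479)
  i=3: -2.4849·-0.1861 − -3.1402·1.5504 = +5.3312 (running +23.6791)
  i=4: -3.1402·-2.6022 − -1.4127·-0.1861 = +7.9086 (running +31.5877)
  i=5: -1.4127·-2.6509 − 1.5651·-2.6022 = +7.8177 (running +39.4054)
  i=6: 1.5651·-2.3299 − 2.8717·-2.6509 = +3.9662 (running +43.3716)
  i=7: 2.8717·-0.3757 − 2.7836·-2.3299 = +5.4066 (running +48.7782)
  i=8: 2.7836·1.3887 − 2.3473·-0.3757 = +4.7475 (running +53.5258)
Area = |Σ|/2 = |53.5258|/2 = 26.7629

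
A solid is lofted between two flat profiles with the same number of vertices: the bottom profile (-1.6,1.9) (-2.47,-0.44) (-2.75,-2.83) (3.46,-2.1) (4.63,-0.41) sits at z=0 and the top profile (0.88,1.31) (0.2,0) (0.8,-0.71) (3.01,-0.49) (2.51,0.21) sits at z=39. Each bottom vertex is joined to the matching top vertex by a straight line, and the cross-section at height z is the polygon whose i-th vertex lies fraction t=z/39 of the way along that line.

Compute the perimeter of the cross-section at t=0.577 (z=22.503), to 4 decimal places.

Perimeter at t=0.577: 12.3291

Cross-section at t=0.577: each vertex is (1-t)·p0[i] + t·p1[i].
  v1: (1-0.577)·(-1.6,1.9) + 0.577·(0.88,1.31) = (-0.1690,1.5596)
  v2: (1-0.577)·(-2.47,-0.44) + 0.577·(0.2,0) = (-0.9294,-0.1861)
  v3: (1-0.577)·(-2.75,-2.83) + 0.577·(0.8,-0.71) = (-0.7017,-1.6068)
  v4: (1-0.577)·(3.46,-2.1) + 0.577·(3.01,-0.49) = (3.2003,-1.1710)
  v5: (1-0.577)·(4.63,-0.41) + 0.577·(2.51,0.21) = (3.4068,-0.0523)
Perimeter = Σ |v_{i+1} − v_i|:
  edge 1→2: √(-0.7604² + -1.7457²) = 1.9041 (running 1.9041)
  edge 2→3: √(0.2278² + -1.4206²) = 1.4388 (running 3.3429)
  edge 3→4: √(3.9020² + 0.4357²) = 3.9263 (running 7.2691)
  edge 4→5: √(0.2064² + 1.1188²) = 1.1377 (running 8.4068)
  edge 5→1: √(-3.5758² + 1.6118²) = 3.9223 (running 12.3291)
Perimeter = 12.3291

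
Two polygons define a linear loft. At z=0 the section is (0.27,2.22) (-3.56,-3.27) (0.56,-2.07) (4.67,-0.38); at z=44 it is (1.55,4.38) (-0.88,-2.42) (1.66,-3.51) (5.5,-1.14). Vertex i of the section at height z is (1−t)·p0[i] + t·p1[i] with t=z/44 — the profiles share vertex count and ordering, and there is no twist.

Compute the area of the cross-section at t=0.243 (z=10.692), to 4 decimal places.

Cross-section at t=0.243: each vertex is (1-t)·p0[i] + t·p1[i].
  v1: (1-0.243)·(0.27,2.22) + 0.243·(1.55,4.38) = (0.5810,2.7449)
  v2: (1-0.243)·(-3.56,-3.27) + 0.243·(-0.88,-2.42) = (-2.9088,-3.0635)
  v3: (1-0.243)·(0.56,-2.07) + 0.243·(1.66,-3.51) = (0.8273,-2.4199)
  v4: (1-0.243)·(4.67,-0.38) + 0.243·(5.5,-1.14) = (4.8717,-0.5647)
Shoelace sum Σ(x_i·y_{i+1} − x_{i+1}·y_i):
  i=1: 0.5810·-3.0635 − -2.9088·2.7449 = +6.2042 (running +6.2042)
  i=2: -2.9088·-2.4199 − 0.8273·-3.0635 = +9.5734 (running +15.7776)
  i=3: 0.8273·-0.5647 − 4.8717·-2.4199 = +11.3219 (running +27.0995)
  i=4: 4.8717·2.7449 − 0.5810·-0.5647 = +13.7003 (running +40.7998)
Area = |Σ|/2 = |40.7998|/2 = 20.3999

Area at t=0.243: 20.3999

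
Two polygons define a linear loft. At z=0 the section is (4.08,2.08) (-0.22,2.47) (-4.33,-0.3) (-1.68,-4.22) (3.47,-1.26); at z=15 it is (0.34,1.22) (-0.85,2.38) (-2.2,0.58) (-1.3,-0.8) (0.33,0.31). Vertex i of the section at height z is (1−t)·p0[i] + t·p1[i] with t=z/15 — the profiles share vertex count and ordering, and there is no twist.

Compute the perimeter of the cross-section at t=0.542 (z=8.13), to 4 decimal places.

Cross-section at t=0.542: each vertex is (1-t)·p0[i] + t·p1[i].
  v1: (1-0.542)·(4.08,2.08) + 0.542·(0.34,1.22) = (2.0529,1.6139)
  v2: (1-0.542)·(-0.22,2.47) + 0.542·(-0.85,2.38) = (-0.5615,2.4212)
  v3: (1-0.542)·(-4.33,-0.3) + 0.542·(-2.2,0.58) = (-3.1755,0.1770)
  v4: (1-0.542)·(-1.68,-4.22) + 0.542·(-1.3,-0.8) = (-1.4740,-2.3664)
  v5: (1-0.542)·(3.47,-1.26) + 0.542·(0.33,0.31) = (1.7681,-0.4091)
Perimeter = Σ |v_{i+1} − v_i|:
  edge 1→2: √(-2.6144² + 0.8073²) = 2.7362 (running 2.7362)
  edge 2→3: √(-2.6141² + -2.2443²) = 3.4453 (running 6.1815)
  edge 3→4: √(1.7015² + -2.5433²) = 3.0600 (running 9.2415)
  edge 4→5: √(3.2422² + 1.9573²) = 3.7872 (running 13.0287)
  edge 5→1: √(0.2848² + 2.0229²) = 2.0429 (running 15.0716)
Perimeter = 15.0716

Perimeter at t=0.542: 15.0716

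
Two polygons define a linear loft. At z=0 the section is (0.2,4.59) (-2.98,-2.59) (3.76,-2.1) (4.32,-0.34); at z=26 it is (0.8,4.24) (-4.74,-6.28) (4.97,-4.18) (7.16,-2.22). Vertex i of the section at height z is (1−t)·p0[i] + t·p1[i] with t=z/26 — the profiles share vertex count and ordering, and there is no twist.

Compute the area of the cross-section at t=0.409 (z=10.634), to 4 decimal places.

Cross-section at t=0.409: each vertex is (1-t)·p0[i] + t·p1[i].
  v1: (1-0.409)·(0.2,4.59) + 0.409·(0.8,4.24) = (0.4454,4.4468)
  v2: (1-0.409)·(-2.98,-2.59) + 0.409·(-4.74,-6.28) = (-3.6998,-4.0992)
  v3: (1-0.409)·(3.76,-2.1) + 0.409·(4.97,-4.18) = (4.2549,-2.9507)
  v4: (1-0.409)·(4.32,-0.34) + 0.409·(7.16,-2.22) = (5.4816,-1.1089)
Shoelace sum Σ(x_i·y_{i+1} − x_{i+1}·y_i):
  i=1: 0.4454·-4.0992 − -3.6998·4.4468 = +14.6268 (running +14.6268)
  i=2: -3.6998·-2.9507 − 4.2549·-4.0992 = +28.3589 (running +42.9857)
  i=3: 4.2549·-1.1089 − 5.4816·-2.9507 = +11.4562 (running +54.4419)
  i=4: 5.4816·4.4468 − 0.4454·-1.1089 = +24.8696 (running +79.3115)
Area = |Σ|/2 = |79.3115|/2 = 39.6558

Area at t=0.409: 39.6558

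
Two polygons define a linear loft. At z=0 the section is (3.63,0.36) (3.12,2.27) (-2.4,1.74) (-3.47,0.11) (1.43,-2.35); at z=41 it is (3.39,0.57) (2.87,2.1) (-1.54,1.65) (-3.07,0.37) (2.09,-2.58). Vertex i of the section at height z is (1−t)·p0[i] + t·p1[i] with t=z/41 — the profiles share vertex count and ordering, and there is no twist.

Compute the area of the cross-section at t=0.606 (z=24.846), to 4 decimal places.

Cross-section at t=0.606: each vertex is (1-t)·p0[i] + t·p1[i].
  v1: (1-0.606)·(3.63,0.36) + 0.606·(3.39,0.57) = (3.4846,0.4873)
  v2: (1-0.606)·(3.12,2.27) + 0.606·(2.87,2.1) = (2.9685,2.1670)
  v3: (1-0.606)·(-2.4,1.74) + 0.606·(-1.54,1.65) = (-1.8788,1.6855)
  v4: (1-0.606)·(-3.47,0.11) + 0.606·(-3.07,0.37) = (-3.2276,0.2676)
  v5: (1-0.606)·(1.43,-2.35) + 0.606·(2.09,-2.58) = (1.8300,-2.4894)
Shoelace sum Σ(x_i·y_{i+1} − x_{i+1}·y_i):
  i=1: 3.4846·2.1670 − 2.9685·0.4873 = +6.1045 (running +6.1045)
  i=2: 2.9685·1.6855 − -1.8788·2.1670 = +9.0747 (running +15.1792)
  i=3: -1.8788·0.2676 − -3.2276·1.6855 = +4.9373 (running +20.1165)
  i=4: -3.2276·-2.4894 − 1.8300·0.2676 = +7.5451 (running +27.6616)
  i=5: 1.8300·0.4873 − 3.4846·-2.4894 = +9.5661 (running +37.2277)
Area = |Σ|/2 = |37.2277|/2 = 18.6138

Area at t=0.606: 18.6138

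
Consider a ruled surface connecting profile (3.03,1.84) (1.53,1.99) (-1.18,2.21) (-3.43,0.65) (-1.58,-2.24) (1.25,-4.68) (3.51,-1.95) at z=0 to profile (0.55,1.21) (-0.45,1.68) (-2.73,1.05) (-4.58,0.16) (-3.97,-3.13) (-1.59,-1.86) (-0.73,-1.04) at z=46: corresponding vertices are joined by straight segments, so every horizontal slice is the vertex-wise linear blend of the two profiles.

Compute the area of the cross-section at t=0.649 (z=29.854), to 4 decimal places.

Area at t=0.649: 18.9297

Cross-section at t=0.649: each vertex is (1-t)·p0[i] + t·p1[i].
  v1: (1-0.649)·(3.03,1.84) + 0.649·(0.55,1.21) = (1.4205,1.4311)
  v2: (1-0.649)·(1.53,1.99) + 0.649·(-0.45,1.68) = (0.2450,1.7888)
  v3: (1-0.649)·(-1.18,2.21) + 0.649·(-2.73,1.05) = (-2.1860,1.4572)
  v4: (1-0.649)·(-3.43,0.65) + 0.649·(-4.58,0.16) = (-4.1764,0.3320)
  v5: (1-0.649)·(-1.58,-2.24) + 0.649·(-3.97,-3.13) = (-3.1311,-2.8176)
  v6: (1-0.649)·(1.25,-4.68) + 0.649·(-1.59,-1.86) = (-0.5932,-2.8498)
  v7: (1-0.649)·(3.51,-1.95) + 0.649·(-0.73,-1.04) = (0.7582,-1.3594)
Shoelace sum Σ(x_i·y_{i+1} − x_{i+1}·y_i):
  i=1: 1.4205·1.7888 − 0.2450·1.4311 = +2.1904 (running +2.1904)
  i=2: 0.2450·1.4572 − -2.1860·1.7888 = +4.2672 (running +6.4576)
  i=3: -2.1860·0.3320 − -4.1764·1.4572 = +5.3599 (running +11.8175)
  i=4: -4.1764·-2.8176 − -3.1311·0.3320 = +12.8068 (running +24.6243)
  i=5: -3.1311·-2.8498 − -0.5932·-2.8176 = +7.2518 (running +31.8761)
  i=6: -0.5932·-1.3594 − 0.7582·-2.8498 = +2.9672 (running +34.8433)
  i=7: 0.7582·1.4311 − 1.4205·-1.3594 = +3.0162 (running +37.8595)
Area = |Σ|/2 = |37.8595|/2 = 18.9297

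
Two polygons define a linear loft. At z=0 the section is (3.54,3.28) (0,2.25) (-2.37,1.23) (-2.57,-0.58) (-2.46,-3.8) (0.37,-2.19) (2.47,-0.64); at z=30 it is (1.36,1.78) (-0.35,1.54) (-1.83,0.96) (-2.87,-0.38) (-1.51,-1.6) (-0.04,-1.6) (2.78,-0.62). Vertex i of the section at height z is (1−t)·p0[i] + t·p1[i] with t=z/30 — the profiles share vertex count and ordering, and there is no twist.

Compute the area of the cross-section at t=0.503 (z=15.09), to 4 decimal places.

Cross-section at t=0.503: each vertex is (1-t)·p0[i] + t·p1[i].
  v1: (1-0.503)·(3.54,3.28) + 0.503·(1.36,1.78) = (2.4435,2.5255)
  v2: (1-0.503)·(0,2.25) + 0.503·(-0.35,1.54) = (-0.1760,1.8929)
  v3: (1-0.503)·(-2.37,1.23) + 0.503·(-1.83,0.96) = (-2.0984,1.0942)
  v4: (1-0.503)·(-2.57,-0.58) + 0.503·(-2.87,-0.38) = (-2.7209,-0.4794)
  v5: (1-0.503)·(-2.46,-3.8) + 0.503·(-1.51,-1.6) = (-1.9822,-2.6934)
  v6: (1-0.503)·(0.37,-2.19) + 0.503·(-0.04,-1.6) = (0.1638,-1.8932)
  v7: (1-0.503)·(2.47,-0.64) + 0.503·(2.78,-0.62) = (2.6259,-0.6299)
Shoelace sum Σ(x_i·y_{i+1} − x_{i+1}·y_i):
  i=1: 2.4435·1.8929 − -0.1760·2.5255 = +5.0698 (running +5.0698)
  i=2: -0.1760·1.0942 − -2.0984·1.8929 = +3.7793 (running +8.8491)
  i=3: -2.0984·-0.4794 − -2.7209·1.0942 = +3.9831 (running +12.8322)
  i=4: -2.7209·-2.6934 − -1.9822·-0.4794 = +6.3782 (running +19.2105)
  i=5: -1.9822·-1.8932 − 0.1638·-2.6934 = +4.1938 (running +23.4042)
  i=6: 0.1638·-0.6299 − 2.6259·-1.8932 = +4.8683 (running +28.2726)
  i=7: 2.6259·2.5255 − 2.4435·-0.6299 = +8.1710 (running +36.4436)
Area = |Σ|/2 = |36.4436|/2 = 18.2218

Area at t=0.503: 18.2218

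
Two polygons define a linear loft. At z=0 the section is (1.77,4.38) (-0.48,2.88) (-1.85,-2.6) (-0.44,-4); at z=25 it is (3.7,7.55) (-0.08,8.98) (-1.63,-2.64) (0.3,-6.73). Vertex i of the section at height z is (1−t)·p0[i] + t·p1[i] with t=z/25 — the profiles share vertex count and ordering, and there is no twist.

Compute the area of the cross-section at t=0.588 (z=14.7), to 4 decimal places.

Cross-section at t=0.588: each vertex is (1-t)·p0[i] + t·p1[i].
  v1: (1-0.588)·(1.77,4.38) + 0.588·(3.7,7.55) = (2.9048,6.2440)
  v2: (1-0.588)·(-0.48,2.88) + 0.588·(-0.08,8.98) = (-0.2448,6.4668)
  v3: (1-0.588)·(-1.85,-2.6) + 0.588·(-1.63,-2.64) = (-1.7206,-2.6235)
  v4: (1-0.588)·(-0.44,-4) + 0.588·(0.3,-6.73) = (-0.0049,-5.6052)
Shoelace sum Σ(x_i·y_{i+1} − x_{i+1}·y_i):
  i=1: 2.9048·6.4668 − -0.2448·6.2440 = +20.3135 (running +20.3135)
  i=2: -0.2448·-2.6235 − -1.7206·6.4668 = +11.7693 (running +32.0828)
  i=3: -1.7206·-5.6052 − -0.0049·-2.6235 = +9.6318 (running +41.7146)
  i=4: -0.0049·6.2440 − 2.9048·-5.6052 = +16.2519 (running +57.9665)
Area = |Σ|/2 = |57.9665|/2 = 28.9832

Area at t=0.588: 28.9832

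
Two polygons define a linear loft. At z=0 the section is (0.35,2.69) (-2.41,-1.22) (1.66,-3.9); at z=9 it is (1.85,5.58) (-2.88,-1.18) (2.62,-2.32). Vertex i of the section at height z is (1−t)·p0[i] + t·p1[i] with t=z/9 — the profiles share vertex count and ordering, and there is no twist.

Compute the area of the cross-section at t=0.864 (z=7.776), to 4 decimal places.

Cross-section at t=0.864: each vertex is (1-t)·p0[i] + t·p1[i].
  v1: (1-0.864)·(0.35,2.69) + 0.864·(1.85,5.58) = (1.6460,5.1870)
  v2: (1-0.864)·(-2.41,-1.22) + 0.864·(-2.88,-1.18) = (-2.8161,-1.1854)
  v3: (1-0.864)·(1.66,-3.9) + 0.864·(2.62,-2.32) = (2.4894,-2.5349)
Shoelace sum Σ(x_i·y_{i+1} − x_{i+1}·y_i):
  i=1: 1.6460·-1.1854 − -2.8161·5.1870 = +12.6557 (running +12.6557)
  i=2: -2.8161·-2.5349 − 2.4894·-1.1854 = +10.0895 (running +22.7452)
  i=3: 2.4894·5.1870 − 1.6460·-2.5349 = +17.0850 (running +39.8302)
Area = |Σ|/2 = |39.8302|/2 = 19.9151

Area at t=0.864: 19.9151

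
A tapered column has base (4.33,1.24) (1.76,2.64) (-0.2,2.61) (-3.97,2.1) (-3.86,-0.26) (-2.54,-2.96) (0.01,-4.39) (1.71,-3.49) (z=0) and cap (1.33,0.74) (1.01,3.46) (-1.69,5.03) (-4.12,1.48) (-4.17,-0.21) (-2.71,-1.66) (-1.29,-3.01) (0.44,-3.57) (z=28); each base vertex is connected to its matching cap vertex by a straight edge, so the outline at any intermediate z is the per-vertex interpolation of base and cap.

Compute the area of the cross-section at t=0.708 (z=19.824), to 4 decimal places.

Cross-section at t=0.708: each vertex is (1-t)·p0[i] + t·p1[i].
  v1: (1-0.708)·(4.33,1.24) + 0.708·(1.33,0.74) = (2.2060,0.8860)
  v2: (1-0.708)·(1.76,2.64) + 0.708·(1.01,3.46) = (1.2290,3.2206)
  v3: (1-0.708)·(-0.2,2.61) + 0.708·(-1.69,5.03) = (-1.2549,4.3234)
  v4: (1-0.708)·(-3.97,2.1) + 0.708·(-4.12,1.48) = (-4.0762,1.6610)
  v5: (1-0.708)·(-3.86,-0.26) + 0.708·(-4.17,-0.21) = (-4.0795,-0.2246)
  v6: (1-0.708)·(-2.54,-2.96) + 0.708·(-2.71,-1.66) = (-2.6604,-2.0396)
  v7: (1-0.708)·(0.01,-4.39) + 0.708·(-1.29,-3.01) = (-0.9104,-3.4130)
  v8: (1-0.708)·(1.71,-3.49) + 0.708·(0.44,-3.57) = (0.8108,-3.5466)
Shoelace sum Σ(x_i·y_{i+1} − x_{i+1}·y_i):
  i=1: 2.2060·3.2206 − 1.2290·0.8860 = +6.0157 (running +6.0157)
  i=2: 1.2290·4.3234 − -1.2549·3.2206 = +9.3550 (running +15.3706)
  i=3: -1.2549·1.6610 − -4.0762·4.3234 = +15.5384 (running +30.9090)
  i=4: -4.0762·-0.2246 − -4.0795·1.6610 = +7.6917 (running +38.6007)
  i=5: -4.0795·-2.0396 − -2.6604·-0.2246 = +7.7230 (running +46.3237)
  i=6: -2.6604·-3.4130 − -0.9104·-2.0396 = +7.2229 (running +53.5466)
  i=7: -0.9104·-3.5466 − 0.8108·-3.4130 = +5.9962 (running +59.5428)
  i=8: 0.8108·0.8860 − 2.2060·-3.5466 = +8.5423 (running +68.0851)
Area = |Σ|/2 = |68.0851|/2 = 34.0425

Area at t=0.708: 34.0425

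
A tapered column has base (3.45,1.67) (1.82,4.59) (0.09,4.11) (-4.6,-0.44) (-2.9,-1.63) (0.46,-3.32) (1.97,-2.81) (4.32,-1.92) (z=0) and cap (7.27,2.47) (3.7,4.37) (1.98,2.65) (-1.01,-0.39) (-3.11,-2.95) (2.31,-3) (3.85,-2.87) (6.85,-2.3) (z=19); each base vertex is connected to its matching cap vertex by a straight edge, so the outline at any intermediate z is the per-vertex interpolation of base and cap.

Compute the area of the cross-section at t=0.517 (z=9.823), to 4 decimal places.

Cross-section at t=0.517: each vertex is (1-t)·p0[i] + t·p1[i].
  v1: (1-0.517)·(3.45,1.67) + 0.517·(7.27,2.47) = (5.4249,2.0836)
  v2: (1-0.517)·(1.82,4.59) + 0.517·(3.7,4.37) = (2.7920,4.4763)
  v3: (1-0.517)·(0.09,4.11) + 0.517·(1.98,2.65) = (1.0671,3.3552)
  v4: (1-0.517)·(-4.6,-0.44) + 0.517·(-1.01,-0.39) = (-2.7440,-0.4142)
  v5: (1-0.517)·(-2.9,-1.63) + 0.517·(-3.11,-2.95) = (-3.0086,-2.3124)
  v6: (1-0.517)·(0.46,-3.32) + 0.517·(2.31,-3) = (1.4165,-3.1546)
  v7: (1-0.517)·(1.97,-2.81) + 0.517·(3.85,-2.87) = (2.9420,-2.8410)
  v8: (1-0.517)·(4.32,-1.92) + 0.517·(6.85,-2.3) = (5.6280,-2.1165)
Shoelace sum Σ(x_i·y_{i+1} − x_{i+1}·y_i):
  i=1: 5.4249·4.4763 − 2.7920·2.0836 = +18.4661 (running +18.4661)
  i=2: 2.7920·3.3552 − 1.0671·4.4763 = +4.5908 (running +23.0569)
  i=3: 1.0671·-0.4142 − -2.7440·3.3552 = +8.7646 (running +31.8215)
  i=4: -2.7440·-2.3124 − -3.0086·-0.4142 = +5.0993 (running +36.9207)
  i=5: -3.0086·-3.1546 − 1.4165·-2.3124 = +12.7662 (running +49.6869)
  i=6: 1.4165·-2.8410 − 2.9420·-3.1546 = +5.2564 (running +54.9433)
  i=7: 2.9420·-2.1165 − 5.6280·-2.8410 = +9.7627 (running +64.7061)
  i=8: 5.6280·2.0836 − 5.4249·-2.1165 = +23.2082 (running +87.9143)
Area = |Σ|/2 = |87.9143|/2 = 43.9571

Area at t=0.517: 43.9571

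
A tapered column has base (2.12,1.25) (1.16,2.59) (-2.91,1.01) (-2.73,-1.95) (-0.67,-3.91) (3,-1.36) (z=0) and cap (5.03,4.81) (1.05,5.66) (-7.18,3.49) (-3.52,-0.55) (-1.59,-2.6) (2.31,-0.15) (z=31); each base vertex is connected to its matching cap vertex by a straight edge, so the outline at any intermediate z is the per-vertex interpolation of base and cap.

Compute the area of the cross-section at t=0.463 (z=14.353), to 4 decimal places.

Area at t=0.463: 37.4044

Cross-section at t=0.463: each vertex is (1-t)·p0[i] + t·p1[i].
  v1: (1-0.463)·(2.12,1.25) + 0.463·(5.03,4.81) = (3.4673,2.8983)
  v2: (1-0.463)·(1.16,2.59) + 0.463·(1.05,5.66) = (1.1091,4.0114)
  v3: (1-0.463)·(-2.91,1.01) + 0.463·(-7.18,3.49) = (-4.8870,2.1582)
  v4: (1-0.463)·(-2.73,-1.95) + 0.463·(-3.52,-0.55) = (-3.0958,-1.3018)
  v5: (1-0.463)·(-0.67,-3.91) + 0.463·(-1.59,-2.6) = (-1.0960,-3.3035)
  v6: (1-0.463)·(3,-1.36) + 0.463·(2.31,-0.15) = (2.6805,-0.7998)
Shoelace sum Σ(x_i·y_{i+1} − x_{i+1}·y_i):
  i=1: 3.4673·4.0114 − 1.1091·2.8983 = +10.6945 (running +10.6945)
  i=2: 1.1091·2.1582 − -4.8870·4.0114 = +21.9974 (running +32.6919)
  i=3: -4.8870·-1.3018 − -3.0958·2.1582 = +13.0433 (running +45.7353)
  i=4: -3.0958·-3.3035 − -1.0960·-1.3018 = +8.8001 (running +54.5353)
  i=5: -1.0960·-0.7998 − 2.6805·-3.3035 = +9.7316 (running +64.2669)
  i=6: 2.6805·2.8983 − 3.4673·-0.7998 = +10.5420 (running +74.8089)
Area = |Σ|/2 = |74.8089|/2 = 37.4044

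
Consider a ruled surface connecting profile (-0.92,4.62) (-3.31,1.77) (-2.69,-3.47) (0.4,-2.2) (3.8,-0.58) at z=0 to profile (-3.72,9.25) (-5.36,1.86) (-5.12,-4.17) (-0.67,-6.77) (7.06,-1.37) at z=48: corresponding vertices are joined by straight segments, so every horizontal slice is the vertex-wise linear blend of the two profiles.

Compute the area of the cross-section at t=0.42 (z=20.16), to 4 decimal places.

Cross-section at t=0.42: each vertex is (1-t)·p0[i] + t·p1[i].
  v1: (1-0.42)·(-0.92,4.62) + 0.42·(-3.72,9.25) = (-2.0960,6.5646)
  v2: (1-0.42)·(-3.31,1.77) + 0.42·(-5.36,1.86) = (-4.1710,1.8078)
  v3: (1-0.42)·(-2.69,-3.47) + 0.42·(-5.12,-4.17) = (-3.7106,-3.7640)
  v4: (1-0.42)·(0.4,-2.2) + 0.42·(-0.67,-6.77) = (-0.0494,-4.1194)
  v5: (1-0.42)·(3.8,-0.58) + 0.42·(7.06,-1.37) = (5.1692,-0.9118)
Shoelace sum Σ(x_i·y_{i+1} − x_{i+1}·y_i):
  i=1: -2.0960·1.8078 − -4.1710·6.5646 = +23.5918 (running +23.5918)
  i=2: -4.1710·-3.7640 − -3.7106·1.8078 = +22.4077 (running +45.9995)
  i=3: -3.7106·-4.1194 − -0.0494·-3.7640 = +15.0995 (running +61.0990)
  i=4: -0.0494·-0.9118 − 5.1692·-4.1194 = +21.3390 (running +82.4380)
  i=5: 5.1692·6.5646 − -2.0960·-0.9118 = +32.0226 (running +114.4606)
Area = |Σ|/2 = |114.4606|/2 = 57.2303

Area at t=0.42: 57.2303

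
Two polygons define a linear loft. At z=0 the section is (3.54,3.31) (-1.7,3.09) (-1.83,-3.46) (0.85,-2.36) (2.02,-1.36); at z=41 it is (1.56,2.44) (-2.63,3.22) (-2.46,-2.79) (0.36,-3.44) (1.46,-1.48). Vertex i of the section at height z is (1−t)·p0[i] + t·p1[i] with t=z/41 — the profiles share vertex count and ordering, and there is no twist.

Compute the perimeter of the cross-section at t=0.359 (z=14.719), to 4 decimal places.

Cross-section at t=0.359: each vertex is (1-t)·p0[i] + t·p1[i].
  v1: (1-0.359)·(3.54,3.31) + 0.359·(1.56,2.44) = (2.8292,2.9977)
  v2: (1-0.359)·(-1.7,3.09) + 0.359·(-2.63,3.22) = (-2.0339,3.1367)
  v3: (1-0.359)·(-1.83,-3.46) + 0.359·(-2.46,-2.79) = (-2.0562,-3.2195)
  v4: (1-0.359)·(0.85,-2.36) + 0.359·(0.36,-3.44) = (0.6741,-2.7477)
  v5: (1-0.359)·(2.02,-1.36) + 0.359·(1.46,-1.48) = (1.8190,-1.4031)
Perimeter = Σ |v_{i+1} − v_i|:
  edge 1→2: √(-4.8630² + 0.1390²) = 4.8650 (running 4.8650)
  edge 2→3: √(-0.0223² + -6.3561²) = 6.3562 (running 11.2212)
  edge 3→4: √(2.7303² + 0.4718²) = 2.7707 (running 13.9919)
  edge 4→5: √(1.1449² + 1.3446²) = 1.7660 (running 15.7579)
  edge 5→1: √(1.0102² + 4.4008²) = 4.5152 (running 20.2732)
Perimeter = 20.2732

Perimeter at t=0.359: 20.2732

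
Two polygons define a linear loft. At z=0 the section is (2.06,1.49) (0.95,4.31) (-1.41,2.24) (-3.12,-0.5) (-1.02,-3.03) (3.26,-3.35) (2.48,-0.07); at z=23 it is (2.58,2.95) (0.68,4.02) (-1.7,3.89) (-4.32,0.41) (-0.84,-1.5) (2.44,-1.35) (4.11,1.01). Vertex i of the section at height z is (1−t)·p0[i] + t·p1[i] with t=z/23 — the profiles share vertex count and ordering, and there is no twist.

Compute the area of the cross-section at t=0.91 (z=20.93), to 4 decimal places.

Area at t=0.91: 31.3526

Cross-section at t=0.91: each vertex is (1-t)·p0[i] + t·p1[i].
  v1: (1-0.91)·(2.06,1.49) + 0.91·(2.58,2.95) = (2.5332,2.8186)
  v2: (1-0.91)·(0.95,4.31) + 0.91·(0.68,4.02) = (0.7043,4.0461)
  v3: (1-0.91)·(-1.41,2.24) + 0.91·(-1.7,3.89) = (-1.6739,3.7415)
  v4: (1-0.91)·(-3.12,-0.5) + 0.91·(-4.32,0.41) = (-4.2120,0.3281)
  v5: (1-0.91)·(-1.02,-3.03) + 0.91·(-0.84,-1.5) = (-0.8562,-1.6377)
  v6: (1-0.91)·(3.26,-3.35) + 0.91·(2.44,-1.35) = (2.5138,-1.5300)
  v7: (1-0.91)·(2.48,-0.07) + 0.91·(4.11,1.01) = (3.9633,0.9128)
Shoelace sum Σ(x_i·y_{i+1} − x_{i+1}·y_i):
  i=1: 2.5332·4.0461 − 0.7043·2.8186 = +8.2644 (running +8.2644)
  i=2: 0.7043·3.7415 − -1.6739·4.0461 = +9.4079 (running +17.6723)
  i=3: -1.6739·0.3281 − -4.2120·3.7415 = +15.2100 (running +32.8823)
  i=4: -4.2120·-1.6377 − -0.8562·0.3281 = +7.1789 (running +40.0612)
  i=5: -0.8562·-1.5300 − 2.5138·-1.6377 = +5.4268 (running +45.4881)
  i=6: 2.5138·0.9128 − 3.9633·-1.5300 = +8.3584 (running +53.8465)
  i=7: 3.9633·2.8186 − 2.5332·0.9128 = +8.8587 (running +62.7052)
Area = |Σ|/2 = |62.7052|/2 = 31.3526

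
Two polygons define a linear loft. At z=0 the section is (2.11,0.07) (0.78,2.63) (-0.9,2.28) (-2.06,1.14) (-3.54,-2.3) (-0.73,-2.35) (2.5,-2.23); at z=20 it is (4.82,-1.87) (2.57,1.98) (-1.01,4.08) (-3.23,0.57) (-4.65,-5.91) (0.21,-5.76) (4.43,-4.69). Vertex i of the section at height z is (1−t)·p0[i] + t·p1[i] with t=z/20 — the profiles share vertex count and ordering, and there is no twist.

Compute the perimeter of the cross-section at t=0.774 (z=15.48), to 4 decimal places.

Perimeter at t=0.774: 28.3491

Cross-section at t=0.774: each vertex is (1-t)·p0[i] + t·p1[i].
  v1: (1-0.774)·(2.11,0.07) + 0.774·(4.82,-1.87) = (4.2075,-1.4316)
  v2: (1-0.774)·(0.78,2.63) + 0.774·(2.57,1.98) = (2.1655,2.1269)
  v3: (1-0.774)·(-0.9,2.28) + 0.774·(-1.01,4.08) = (-0.9851,3.6732)
  v4: (1-0.774)·(-2.06,1.14) + 0.774·(-3.23,0.57) = (-2.9656,0.6988)
  v5: (1-0.774)·(-3.54,-2.3) + 0.774·(-4.65,-5.91) = (-4.3991,-5.0941)
  v6: (1-0.774)·(-0.73,-2.35) + 0.774·(0.21,-5.76) = (-0.0024,-4.9893)
  v7: (1-0.774)·(2.5,-2.23) + 0.774·(4.43,-4.69) = (3.9938,-4.1340)
Perimeter = Σ |v_{i+1} − v_i|:
  edge 1→2: √(-2.0421² + 3.5585²) = 4.1028 (running 4.1028)
  edge 2→3: √(-3.1506² + 1.5463²) = 3.5096 (running 7.6124)
  edge 3→4: √(-1.9804² + -2.9744²) = 3.5734 (running 11.1858)
  edge 4→5: √(-1.4336² + -5.7930²) = 5.9677 (running 17.1535)
  edge 5→6: √(4.3967² + 0.1048²) = 4.3979 (running 21.5514)
  edge 6→7: √(3.9963² + 0.8553²) = 4.0868 (running 25.6382)
  edge 7→1: √(0.2137² + 2.7025²) = 2.7109 (running 28.3491)
Perimeter = 28.3491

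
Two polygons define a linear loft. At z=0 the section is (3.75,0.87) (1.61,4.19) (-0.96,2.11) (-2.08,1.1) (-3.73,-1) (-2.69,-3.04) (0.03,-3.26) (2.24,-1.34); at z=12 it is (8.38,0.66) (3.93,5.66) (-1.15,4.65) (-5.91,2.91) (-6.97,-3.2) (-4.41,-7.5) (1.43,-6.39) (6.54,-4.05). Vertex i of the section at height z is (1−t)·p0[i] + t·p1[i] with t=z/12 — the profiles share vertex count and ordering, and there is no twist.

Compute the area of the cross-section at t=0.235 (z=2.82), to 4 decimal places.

Area at t=0.235: 50.2390

Cross-section at t=0.235: each vertex is (1-t)·p0[i] + t·p1[i].
  v1: (1-0.235)·(3.75,0.87) + 0.235·(8.38,0.66) = (4.8380,0.8206)
  v2: (1-0.235)·(1.61,4.19) + 0.235·(3.93,5.66) = (2.1552,4.5354)
  v3: (1-0.235)·(-0.96,2.11) + 0.235·(-1.15,4.65) = (-1.0046,2.7069)
  v4: (1-0.235)·(-2.08,1.1) + 0.235·(-5.91,2.91) = (-2.9801,1.5253)
  v5: (1-0.235)·(-3.73,-1) + 0.235·(-6.97,-3.2) = (-4.4914,-1.5170)
  v6: (1-0.235)·(-2.69,-3.04) + 0.235·(-4.41,-7.5) = (-3.0942,-4.0881)
  v7: (1-0.235)·(0.03,-3.26) + 0.235·(1.43,-6.39) = (0.3590,-3.9955)
  v8: (1-0.235)·(2.24,-1.34) + 0.235·(6.54,-4.05) = (3.2505,-1.9768)
Shoelace sum Σ(x_i·y_{i+1} − x_{i+1}·y_i):
  i=1: 4.8380·4.5354 − 2.1552·0.8206 = +20.1741 (running +20.1741)
  i=2: 2.1552·2.7069 − -1.0046·4.5354 = +10.3905 (running +30.5645)
  i=3: -1.0046·1.5253 − -2.9801·2.7069 = +6.5343 (running +37.0988)
  i=4: -2.9801·-1.5170 − -4.4914·1.5253 = +11.3717 (running +48.4705)
  i=5: -4.4914·-4.0881 − -3.0942·-1.5170 = +13.6674 (running +62.1379)
  i=6: -3.0942·-3.9955 − 0.3590·-4.0881 = +13.8307 (running +75.9685)
  i=7: 0.3590·-1.9768 − 3.2505·-3.9955 = +12.2778 (running +88.2464)
  i=8: 3.2505·0.8206 − 4.8380·-1.9768 = +12.2316 (running +100.4780)
Area = |Σ|/2 = |100.4780|/2 = 50.2390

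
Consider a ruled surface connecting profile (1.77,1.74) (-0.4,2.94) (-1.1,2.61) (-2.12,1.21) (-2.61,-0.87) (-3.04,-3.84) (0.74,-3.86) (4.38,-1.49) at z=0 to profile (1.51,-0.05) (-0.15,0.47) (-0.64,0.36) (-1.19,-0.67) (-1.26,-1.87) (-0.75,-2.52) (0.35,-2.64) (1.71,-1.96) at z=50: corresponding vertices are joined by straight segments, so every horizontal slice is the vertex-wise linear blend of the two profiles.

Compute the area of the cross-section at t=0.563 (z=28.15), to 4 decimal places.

Cross-section at t=0.563: each vertex is (1-t)·p0[i] + t·p1[i].
  v1: (1-0.563)·(1.77,1.74) + 0.563·(1.51,-0.05) = (1.6236,0.7322)
  v2: (1-0.563)·(-0.4,2.94) + 0.563·(-0.15,0.47) = (-0.2593,1.5494)
  v3: (1-0.563)·(-1.1,2.61) + 0.563·(-0.64,0.36) = (-0.8410,1.3433)
  v4: (1-0.563)·(-2.12,1.21) + 0.563·(-1.19,-0.67) = (-1.5964,0.1516)
  v5: (1-0.563)·(-2.61,-0.87) + 0.563·(-1.26,-1.87) = (-1.8499,-1.4330)
  v6: (1-0.563)·(-3.04,-3.84) + 0.563·(-0.75,-2.52) = (-1.7507,-3.0968)
  v7: (1-0.563)·(0.74,-3.86) + 0.563·(0.35,-2.64) = (0.5204,-3.1731)
  v8: (1-0.563)·(4.38,-1.49) + 0.563·(1.71,-1.96) = (2.8768,-1.7546)
Shoelace sum Σ(x_i·y_{i+1} − x_{i+1}·y_i):
  i=1: 1.6236·1.5494 − -0.2593·0.7322 = +2.7055 (running +2.7055)
  i=2: -0.2593·1.3433 − -0.8410·1.5494 = +0.9548 (running +3.6603)
  i=3: -0.8410·0.1516 − -1.5964·1.3433 = +2.0169 (running +5.6772)
  i=4: -1.5964·-1.4330 − -1.8499·0.1516 = +2.5680 (running +8.2452)
  i=5: -1.8499·-3.0968 − -1.7507·-1.4330 = +3.2202 (running +11.4654)
  i=6: -1.7507·-3.1731 − 0.5204·-3.0968 = +7.1670 (running +18.6324)
  i=7: 0.5204·-1.7546 − 2.8768·-3.1731 = +8.2153 (running +26.8477)
  i=8: 2.8768·0.7322 − 1.6236·-1.7546 = +4.9553 (running +31.8030)
Area = |Σ|/2 = |31.8030|/2 = 15.9015

Area at t=0.563: 15.9015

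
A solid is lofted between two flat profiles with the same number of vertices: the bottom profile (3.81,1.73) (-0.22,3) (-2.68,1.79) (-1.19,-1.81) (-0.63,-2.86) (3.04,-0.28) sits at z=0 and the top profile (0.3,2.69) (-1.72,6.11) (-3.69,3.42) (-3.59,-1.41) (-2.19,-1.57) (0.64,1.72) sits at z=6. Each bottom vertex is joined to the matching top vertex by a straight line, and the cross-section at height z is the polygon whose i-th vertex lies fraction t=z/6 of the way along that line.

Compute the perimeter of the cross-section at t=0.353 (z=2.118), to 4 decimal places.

Cross-section at t=0.353: each vertex is (1-t)·p0[i] + t·p1[i].
  v1: (1-0.353)·(3.81,1.73) + 0.353·(0.3,2.69) = (2.5710,2.0689)
  v2: (1-0.353)·(-0.22,3) + 0.353·(-1.72,6.11) = (-0.7495,4.0978)
  v3: (1-0.353)·(-2.68,1.79) + 0.353·(-3.69,3.42) = (-3.0365,2.3654)
  v4: (1-0.353)·(-1.19,-1.81) + 0.353·(-3.59,-1.41) = (-2.0372,-1.6688)
  v5: (1-0.353)·(-0.63,-2.86) + 0.353·(-2.19,-1.57) = (-1.1807,-2.4046)
  v6: (1-0.353)·(3.04,-0.28) + 0.353·(0.64,1.72) = (2.1928,0.4260)
Perimeter = Σ |v_{i+1} − v_i|:
  edge 1→2: √(-3.3205² + 2.0290²) = 3.8913 (running 3.8913)
  edge 2→3: √(-2.2870² + -1.7324²) = 2.8691 (running 6.7604)
  edge 3→4: √(0.9993² + -4.0342²) = 4.1561 (running 10.9165)
  edge 4→5: √(0.8565² + -0.7358²) = 1.1292 (running 12.0457)
  edge 5→6: √(3.3735² + 2.8306²) = 4.4037 (running 16.4495)
  edge 6→1: √(0.3782² + 1.6429²) = 1.6858 (running 18.1353)
Perimeter = 18.1353

Perimeter at t=0.353: 18.1353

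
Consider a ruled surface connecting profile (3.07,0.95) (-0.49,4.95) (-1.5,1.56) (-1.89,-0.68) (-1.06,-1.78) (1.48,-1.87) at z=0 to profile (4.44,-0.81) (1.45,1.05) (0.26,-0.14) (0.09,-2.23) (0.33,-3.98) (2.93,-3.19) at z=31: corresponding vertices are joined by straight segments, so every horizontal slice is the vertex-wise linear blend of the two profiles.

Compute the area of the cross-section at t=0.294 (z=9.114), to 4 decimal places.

Area at t=0.294: 18.3480

Cross-section at t=0.294: each vertex is (1-t)·p0[i] + t·p1[i].
  v1: (1-0.294)·(3.07,0.95) + 0.294·(4.44,-0.81) = (3.4728,0.4326)
  v2: (1-0.294)·(-0.49,4.95) + 0.294·(1.45,1.05) = (0.0804,3.8034)
  v3: (1-0.294)·(-1.5,1.56) + 0.294·(0.26,-0.14) = (-0.9826,1.0602)
  v4: (1-0.294)·(-1.89,-0.68) + 0.294·(0.09,-2.23) = (-1.3079,-1.1357)
  v5: (1-0.294)·(-1.06,-1.78) + 0.294·(0.33,-3.98) = (-0.6513,-2.4268)
  v6: (1-0.294)·(1.48,-1.87) + 0.294·(2.93,-3.19) = (1.9063,-2.2581)
Shoelace sum Σ(x_i·y_{i+1} − x_{i+1}·y_i):
  i=1: 3.4728·3.8034 − 0.0804·0.4326 = +13.1736 (running +13.1736)
  i=2: 0.0804·1.0602 − -0.9826·3.8034 = +3.8223 (running +16.9959)
  i=3: -0.9826·-1.1357 − -1.3079·1.0602 = +2.5025 (running +19.4984)
  i=4: -1.3079·-2.4268 − -0.6513·-1.1357 = +2.4342 (running +21.9326)
  i=5: -0.6513·-2.2581 − 1.9063·-2.4268 = +6.0970 (running +28.0296)
  i=6: 1.9063·0.4326 − 3.4728·-2.2581 = +8.6664 (running +36.6960)
Area = |Σ|/2 = |36.6960|/2 = 18.3480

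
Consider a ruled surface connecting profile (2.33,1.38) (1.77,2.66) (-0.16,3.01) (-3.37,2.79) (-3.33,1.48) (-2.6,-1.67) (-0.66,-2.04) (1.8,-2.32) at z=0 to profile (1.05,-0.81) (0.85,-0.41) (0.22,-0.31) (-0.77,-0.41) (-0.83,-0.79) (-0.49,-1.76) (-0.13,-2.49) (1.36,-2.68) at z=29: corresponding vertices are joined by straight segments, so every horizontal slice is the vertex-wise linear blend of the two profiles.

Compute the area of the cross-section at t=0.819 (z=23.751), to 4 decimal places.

Cross-section at t=0.819: each vertex is (1-t)·p0[i] + t·p1[i].
  v1: (1-0.819)·(2.33,1.38) + 0.819·(1.05,-0.81) = (1.2817,-0.4136)
  v2: (1-0.819)·(1.77,2.66) + 0.819·(0.85,-0.41) = (1.0165,0.1457)
  v3: (1-0.819)·(-0.16,3.01) + 0.819·(0.22,-0.31) = (0.1512,0.2909)
  v4: (1-0.819)·(-3.37,2.79) + 0.819·(-0.77,-0.41) = (-1.2406,0.1692)
  v5: (1-0.819)·(-3.33,1.48) + 0.819·(-0.83,-0.79) = (-1.2825,-0.3791)
  v6: (1-0.819)·(-2.6,-1.67) + 0.819·(-0.49,-1.76) = (-0.8719,-1.7437)
  v7: (1-0.819)·(-0.66,-2.04) + 0.819·(-0.13,-2.49) = (-0.2259,-2.4085)
  v8: (1-0.819)·(1.8,-2.32) + 0.819·(1.36,-2.68) = (1.4396,-2.6148)
Shoelace sum Σ(x_i·y_{i+1} − x_{i+1}·y_i):
  i=1: 1.2817·0.1457 − 1.0165·-0.4136 = +0.6071 (running +0.6071)
  i=2: 1.0165·0.2909 − 0.1512·0.1457 = +0.2737 (running +0.8808)
  i=3: 0.1512·0.1692 − -1.2406·0.2909 = +0.3865 (running +1.2673)
  i=4: -1.2406·-0.3791 − -1.2825·0.1692 = +0.6873 (running +1.9547)
  i=5: -1.2825·-1.7437 − -0.8719·-0.3791 = +1.9057 (running +3.8604)
  i=6: -0.8719·-2.4085 − -0.2259·-1.7437 = +1.7061 (running +5.5665)
  i=7: -0.2259·-2.6148 − 1.4396·-2.4085 = +4.0582 (running +9.6247)
  i=8: 1.4396·-0.4136 − 1.2817·-2.6148 = +2.7559 (running +12.3807)
Area = |Σ|/2 = |12.3807|/2 = 6.1903

Area at t=0.819: 6.1903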